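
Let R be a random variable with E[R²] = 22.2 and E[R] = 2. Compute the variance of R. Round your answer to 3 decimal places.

V(R) = 22.2 − (2)² = 18.2

18.200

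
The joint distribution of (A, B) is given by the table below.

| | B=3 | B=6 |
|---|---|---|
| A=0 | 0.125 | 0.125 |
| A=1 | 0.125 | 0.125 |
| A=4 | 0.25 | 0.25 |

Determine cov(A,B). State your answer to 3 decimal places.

0.000

E[A] = 2.25,  E[B] = 4.5
E[AB] = 10.125
cov(A,B) = E[AB] − E[A]E[B] = 10.125 − (2.25)(4.5) = 0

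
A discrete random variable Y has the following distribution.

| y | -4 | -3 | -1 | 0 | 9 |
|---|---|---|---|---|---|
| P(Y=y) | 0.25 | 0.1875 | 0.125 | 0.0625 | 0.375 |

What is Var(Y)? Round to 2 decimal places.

E[Y] = (-4)(0.25) + (-3)(0.1875) + (-1)(0.125) + (0)(0.0625) + (9)(0.375) = 1.6875
E[Y²] = (-4)²(0.25) + (-3)²(0.1875) + (-1)²(0.125) + (0)²(0.0625) + (9)²(0.375) = 36.1875
Var(Y) = E[Y²] − (E[Y])² = 36.1875 − (1.6875)² = 33.33984375

33.34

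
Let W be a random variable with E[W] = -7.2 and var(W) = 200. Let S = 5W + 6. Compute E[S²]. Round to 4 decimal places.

E[5W + 6] = 5·-7.2 + 6 = -30
var(5W + 6) = (5)²·200 = 5000
E[S²] = var(S) + (E[S])² = 5000 + (-30)² = 5900

5900.0000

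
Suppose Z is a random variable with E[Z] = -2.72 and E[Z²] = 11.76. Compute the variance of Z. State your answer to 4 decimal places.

4.3616

V(Z) = 11.76 − (-2.72)² = 4.3616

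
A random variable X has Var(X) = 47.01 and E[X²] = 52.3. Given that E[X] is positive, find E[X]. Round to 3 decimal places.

2.300

(E[X])² = E[X²] − Var(X) = 52.3 − 47.01 = 5.29
E[X] = √5.29 = 2.3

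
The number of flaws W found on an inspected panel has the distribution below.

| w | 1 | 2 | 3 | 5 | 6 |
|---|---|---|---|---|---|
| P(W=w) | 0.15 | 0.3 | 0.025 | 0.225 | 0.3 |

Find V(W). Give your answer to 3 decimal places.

3.938

E[W] = (1)(0.15) + (2)(0.3) + (3)(0.025) + (5)(0.225) + (6)(0.3) = 3.75
E[W²] = (1)²(0.15) + (2)²(0.3) + (3)²(0.025) + (5)²(0.225) + (6)²(0.3) = 18
V(W) = E[W²] − (E[W])² = 18 − (3.75)² = 3.9375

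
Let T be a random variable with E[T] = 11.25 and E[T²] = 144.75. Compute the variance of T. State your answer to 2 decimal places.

18.19

var(T) = 144.75 − (11.25)² = 18.1875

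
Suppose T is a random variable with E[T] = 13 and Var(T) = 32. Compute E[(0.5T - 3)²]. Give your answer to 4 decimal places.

E[0.5T - 3] = 0.5·13 − 3 = 3.5
Var(0.5T - 3) = (0.5)²·32 = 8
E[(0.5T - 3)²] = Var((0.5T - 3)) + (E[(0.5T - 3)])² = 8 + (3.5)² = 20.25

20.2500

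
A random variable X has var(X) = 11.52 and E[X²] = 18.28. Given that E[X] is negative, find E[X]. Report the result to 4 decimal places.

(E[X])² = E[X²] − var(X) = 18.28 − 11.52 = 6.76
E[X] = −√6.76 = -2.6

-2.6000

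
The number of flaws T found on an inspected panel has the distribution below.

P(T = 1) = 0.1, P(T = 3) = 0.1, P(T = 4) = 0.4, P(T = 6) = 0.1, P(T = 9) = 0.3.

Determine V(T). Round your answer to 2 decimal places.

E[T] = (1)(0.1) + (3)(0.1) + (4)(0.4) + (6)(0.1) + (9)(0.3) = 5.3
E[T²] = (1)²(0.1) + (3)²(0.1) + (4)²(0.4) + (6)²(0.1) + (9)²(0.3) = 35.3
V(T) = E[T²] − (E[T])² = 35.3 − (5.3)² = 7.21

7.21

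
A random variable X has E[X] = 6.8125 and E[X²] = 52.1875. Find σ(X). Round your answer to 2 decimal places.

2.40

Var(X) = 52.1875 − (6.8125)² = 5.77734375
σ(X) = √5.77734375 ≈ 2.40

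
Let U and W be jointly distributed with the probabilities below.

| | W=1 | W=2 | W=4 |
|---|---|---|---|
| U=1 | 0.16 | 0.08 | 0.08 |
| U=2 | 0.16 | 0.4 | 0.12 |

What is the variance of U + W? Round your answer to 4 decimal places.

E[U] = 1.68,  E[W] = 2.08,  E[UW] = 3.52
var(U) = 3.04 − (1.68)² = 0.2176;  var(W) = 5.44 − (2.08)² = 1.1136
cov(U,W) = 3.52 − (1.68)(2.08) = 0.0256
var(U + W) = (1)²·0.2176 + (1)²·1.1136 + 2·(1)·(1)·0.0256 = 1.3824

1.3824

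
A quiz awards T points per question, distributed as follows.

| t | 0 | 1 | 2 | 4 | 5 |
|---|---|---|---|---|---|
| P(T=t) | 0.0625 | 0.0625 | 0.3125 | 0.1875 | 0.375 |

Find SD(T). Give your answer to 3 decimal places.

E[T] = (0)(0.0625) + (1)(0.0625) + (2)(0.3125) + (4)(0.1875) + (5)(0.375) = 3.3125
E[T²] = (0)²(0.0625) + (1)²(0.0625) + (2)²(0.3125) + (4)²(0.1875) + (5)²(0.375) = 13.6875
var(T) = E[T²] − (E[T])² = 13.6875 − (3.3125)² = 2.71484375
SD(T) = √2.71484375 ≈ 1.648

1.648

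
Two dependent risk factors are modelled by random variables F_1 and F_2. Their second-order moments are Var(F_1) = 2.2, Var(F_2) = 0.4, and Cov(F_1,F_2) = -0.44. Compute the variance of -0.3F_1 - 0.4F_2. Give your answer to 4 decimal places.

Var(-0.3F_1 - 0.4F_2) = (-0.3)²·Var(F_1) + (-0.4)²·Var(F_2) + 2·(-0.3)·(-0.4)·Cov(F_1,F_2)
= 0.09·2.2 + 0.16·0.4 + 0.24·-0.44 = 0.1564

0.1564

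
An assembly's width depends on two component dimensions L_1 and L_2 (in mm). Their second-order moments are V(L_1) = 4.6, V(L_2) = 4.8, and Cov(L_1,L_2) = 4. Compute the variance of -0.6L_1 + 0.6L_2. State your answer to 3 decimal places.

V(-0.6L_1 + 0.6L_2) = (-0.6)²·V(L_1) + (0.6)²·V(L_2) + 2·(-0.6)·(0.6)·Cov(L_1,L_2)
= 0.36·4.6 + 0.36·4.8 + -0.72·4 = 0.504

0.504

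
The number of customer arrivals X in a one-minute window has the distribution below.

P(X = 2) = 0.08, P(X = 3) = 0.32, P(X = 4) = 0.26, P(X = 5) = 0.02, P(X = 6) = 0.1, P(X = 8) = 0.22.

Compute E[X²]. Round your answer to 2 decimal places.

25.54

E[X²] = (2)²(0.08) + (3)²(0.32) + (4)²(0.26) + (5)²(0.02) + (6)²(0.1) + (8)²(0.22) = 25.54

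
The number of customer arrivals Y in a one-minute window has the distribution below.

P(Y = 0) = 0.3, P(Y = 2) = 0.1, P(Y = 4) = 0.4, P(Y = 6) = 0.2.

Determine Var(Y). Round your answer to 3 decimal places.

5.000

E[Y] = (0)(0.3) + (2)(0.1) + (4)(0.4) + (6)(0.2) = 3
E[Y²] = (0)²(0.3) + (2)²(0.1) + (4)²(0.4) + (6)²(0.2) = 14
Var(Y) = E[Y²] − (E[Y])² = 14 − (3)² = 5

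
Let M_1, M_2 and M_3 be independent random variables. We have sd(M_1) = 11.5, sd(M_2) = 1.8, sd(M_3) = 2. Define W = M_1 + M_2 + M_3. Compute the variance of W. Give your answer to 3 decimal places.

V(M_1) = 132.25, V(M_2) = 3.24, V(M_3) = 4
By independence, V(W) = (1)²V(M_1) + (1)²V(M_2) + (1)²V(M_3)
= (1)²·132.25 + (1)²·3.24 + (1)²·4 = 139.49

139.490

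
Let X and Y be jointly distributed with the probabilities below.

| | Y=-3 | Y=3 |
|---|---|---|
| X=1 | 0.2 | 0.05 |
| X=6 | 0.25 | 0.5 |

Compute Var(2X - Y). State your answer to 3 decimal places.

E[X] = 4.75,  E[Y] = 0.3,  E[XY] = 4.05
Var(X) = 27.25 − (4.75)² = 4.6875;  Var(Y) = 9 − (0.3)² = 8.91
Cov(X,Y) = 4.05 − (4.75)(0.3) = 2.625
Var(2X - Y) = (2)²·4.6875 + (-1)²·8.91 + 2·(2)·(-1)·2.625 = 17.16

17.160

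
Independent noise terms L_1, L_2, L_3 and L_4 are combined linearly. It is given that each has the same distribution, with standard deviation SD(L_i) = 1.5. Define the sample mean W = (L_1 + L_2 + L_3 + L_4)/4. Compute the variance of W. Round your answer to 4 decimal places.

0.5625

Var(L_i) = (1.5)² = 2.25
By independence, Var(W) = (0.25)²Var(L_1) + (0.25)²Var(L_2) + (0.25)²Var(L_3) + (0.25)²Var(L_4)
= (0.25)²·2.25 + (0.25)²·2.25 + (0.25)²·2.25 + (0.25)²·2.25 = 0.5625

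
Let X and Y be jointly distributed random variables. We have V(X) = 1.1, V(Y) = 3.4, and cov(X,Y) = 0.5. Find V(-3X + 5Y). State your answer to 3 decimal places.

79.900

V(-3X + 5Y) = (-3)²·V(X) + (5)²·V(Y) + 2·(-3)·(5)·cov(X,Y)
= 9·1.1 + 25·3.4 + -30·0.5 = 79.9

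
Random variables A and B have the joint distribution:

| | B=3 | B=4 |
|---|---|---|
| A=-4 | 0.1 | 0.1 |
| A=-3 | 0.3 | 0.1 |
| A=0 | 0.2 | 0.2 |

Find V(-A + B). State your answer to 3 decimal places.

2.840

E[A] = -2,  E[B] = 3.4,  E[AB] = -6.7
V(A) = 6.8 − (-2)² = 2.8;  V(B) = 11.8 − (3.4)² = 0.24
cov(A,B) = -6.7 − (-2)(3.4) = 0.1
V(-A + B) = (-1)²·2.8 + (1)²·0.24 + 2·(-1)·(1)·0.1 = 2.84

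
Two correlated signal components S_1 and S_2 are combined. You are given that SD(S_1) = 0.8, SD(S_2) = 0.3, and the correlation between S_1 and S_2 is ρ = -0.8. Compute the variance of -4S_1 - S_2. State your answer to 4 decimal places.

8.7940

V(S_1) = (0.8)² = 0.64;  V(S_2) = (0.3)² = 0.09
Cov(S_1,S_2) = ρ·SD(S_1)·SD(S_2) = -0.8·0.8·0.3 = -0.192
V(-4S_1 - S_2) = (-4)²·V(S_1) + (-1)²·V(S_2) + 2·(-4)·(-1)·Cov(S_1,S_2)
= 16·0.64 + 1·0.09 + 8·-0.192 = 8.794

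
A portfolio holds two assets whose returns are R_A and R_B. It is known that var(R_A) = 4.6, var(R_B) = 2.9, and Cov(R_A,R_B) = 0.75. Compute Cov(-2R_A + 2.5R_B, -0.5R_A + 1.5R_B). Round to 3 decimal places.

Cov(-2R_A + 2.5R_B, -0.5R_A + 1.5R_B) = (-2)(-0.5)var(R_A) + (2.5)(1.5)var(R_B) + [(-2)(1.5) + (2.5)(-0.5)]Cov(R_A,R_B)
= 1·4.6 + 3.75·2.9 + -4.25·0.75 = 12.2875

12.288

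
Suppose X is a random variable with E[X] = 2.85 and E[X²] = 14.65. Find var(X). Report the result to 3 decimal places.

6.528

var(X) = 14.65 − (2.85)² = 6.5275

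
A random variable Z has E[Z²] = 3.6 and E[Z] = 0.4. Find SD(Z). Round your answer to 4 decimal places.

Var(Z) = 3.6 − (0.4)² = 3.44
SD(Z) = √3.44 ≈ 1.8547

1.8547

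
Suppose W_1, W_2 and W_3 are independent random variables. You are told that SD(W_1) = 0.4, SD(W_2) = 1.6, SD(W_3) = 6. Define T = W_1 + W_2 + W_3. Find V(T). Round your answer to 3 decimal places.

V(W_1) = 0.16, V(W_2) = 2.56, V(W_3) = 36
By independence, V(T) = (1)²V(W_1) + (1)²V(W_2) + (1)²V(W_3)
= (1)²·0.16 + (1)²·2.56 + (1)²·36 = 38.72

38.720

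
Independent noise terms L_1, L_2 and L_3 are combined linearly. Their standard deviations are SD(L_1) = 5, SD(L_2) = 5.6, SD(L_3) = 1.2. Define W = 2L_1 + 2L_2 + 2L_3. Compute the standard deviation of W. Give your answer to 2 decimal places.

15.21

V(L_1) = 25, V(L_2) = 31.36, V(L_3) = 1.44
By independence, V(W) = (2)²V(L_1) + (2)²V(L_2) + (2)²V(L_3)
= (2)²·25 + (2)²·31.36 + (2)²·1.44 = 231.2
SD(W) = √231.2 ≈ 15.21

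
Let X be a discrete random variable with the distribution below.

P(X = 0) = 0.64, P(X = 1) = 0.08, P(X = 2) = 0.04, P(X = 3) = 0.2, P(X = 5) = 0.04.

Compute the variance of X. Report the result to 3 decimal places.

2.118

E[X] = (0)(0.64) + (1)(0.08) + (2)(0.04) + (3)(0.2) + (5)(0.04) = 0.96
E[X²] = (0)²(0.64) + (1)²(0.08) + (2)²(0.04) + (3)²(0.2) + (5)²(0.04) = 3.04
var(X) = E[X²] − (E[X])² = 3.04 − (0.96)² = 2.1184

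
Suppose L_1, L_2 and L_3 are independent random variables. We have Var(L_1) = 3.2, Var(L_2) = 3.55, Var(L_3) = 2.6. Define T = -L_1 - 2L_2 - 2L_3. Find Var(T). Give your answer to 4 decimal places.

27.8000

By independence, Var(T) = (-1)²Var(L_1) + (-2)²Var(L_2) + (-2)²Var(L_3)
= (-1)²·3.2 + (-2)²·3.55 + (-2)²·2.6 = 27.8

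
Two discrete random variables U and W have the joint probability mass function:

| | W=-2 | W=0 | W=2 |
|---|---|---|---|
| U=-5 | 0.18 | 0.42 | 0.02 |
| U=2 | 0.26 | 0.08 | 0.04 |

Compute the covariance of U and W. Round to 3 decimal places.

E[U] = -2.34,  E[W] = -0.76
E[UW] = 0.72
Cov(U,W) = E[UW] − E[U]E[W] = 0.72 − (-2.34)(-0.76) = -1.0584

-1.058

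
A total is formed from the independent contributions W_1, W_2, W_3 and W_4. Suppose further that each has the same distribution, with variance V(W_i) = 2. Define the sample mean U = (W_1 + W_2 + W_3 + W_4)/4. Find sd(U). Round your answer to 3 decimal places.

0.707

By independence, V(U) = (0.25)²V(W_1) + (0.25)²V(W_2) + (0.25)²V(W_3) + (0.25)²V(W_4)
= (0.25)²·2 + (0.25)²·2 + (0.25)²·2 + (0.25)²·2 = 0.5
sd(U) = √0.5 ≈ 0.707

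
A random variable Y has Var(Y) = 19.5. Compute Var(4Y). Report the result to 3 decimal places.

312.000

Var(4Y) = (4)²·Var(Y) = 16·19.5 = 312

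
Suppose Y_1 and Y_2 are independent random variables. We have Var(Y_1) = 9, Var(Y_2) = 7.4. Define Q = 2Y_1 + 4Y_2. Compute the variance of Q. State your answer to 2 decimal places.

By independence, Var(Q) = (2)²Var(Y_1) + (4)²Var(Y_2)
= (2)²·9 + (4)²·7.4 = 154.4

154.40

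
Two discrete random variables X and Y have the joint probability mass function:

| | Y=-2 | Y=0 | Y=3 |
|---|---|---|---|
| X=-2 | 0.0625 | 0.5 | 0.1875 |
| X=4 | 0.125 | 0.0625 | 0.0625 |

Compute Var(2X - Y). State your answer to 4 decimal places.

33.6094

E[X] = -0.5,  E[Y] = 0.375,  E[XY] = -1.125
Var(X) = 7 − (-0.5)² = 6.75;  Var(Y) = 3 − (0.375)² = 2.859375
Cov(X,Y) = -1.125 − (-0.5)(0.375) = -0.9375
Var(2X - Y) = (2)²·6.75 + (-1)²·2.859375 + 2·(2)·(-1)·-0.9375 = 33.609375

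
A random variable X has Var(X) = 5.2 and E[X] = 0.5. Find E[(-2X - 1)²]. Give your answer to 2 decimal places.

E[-2X - 1] = -2·0.5 − 1 = -2
Var(-2X - 1) = (-2)²·5.2 = 20.8
E[(-2X - 1)²] = Var((-2X - 1)) + (E[(-2X - 1)])² = 20.8 + (-2)² = 24.8

24.80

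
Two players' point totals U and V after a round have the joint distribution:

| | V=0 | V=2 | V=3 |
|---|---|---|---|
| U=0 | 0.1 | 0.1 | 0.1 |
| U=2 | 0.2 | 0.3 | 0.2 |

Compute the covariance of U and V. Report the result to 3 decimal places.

0.020

E[U] = 1.4,  E[V] = 1.7
E[UV] = 2.4
cov(U,V) = E[UV] − E[U]E[V] = 2.4 − (1.4)(1.7) = 0.02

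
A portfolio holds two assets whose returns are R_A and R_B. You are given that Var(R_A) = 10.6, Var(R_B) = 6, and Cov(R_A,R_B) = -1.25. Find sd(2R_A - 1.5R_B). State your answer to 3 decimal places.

7.962

Var(2R_A - 1.5R_B) = (2)²·Var(R_A) + (-1.5)²·Var(R_B) + 2·(2)·(-1.5)·Cov(R_A,R_B)
= 4·10.6 + 2.25·6 + -6·-1.25 = 63.4
sd(2R_A - 1.5R_B) = √63.4 ≈ 7.962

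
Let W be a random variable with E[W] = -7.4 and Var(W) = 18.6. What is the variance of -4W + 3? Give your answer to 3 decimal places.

Var(-4W + 3) = (-4)²·Var(W) = 16·18.6 = 297.6

297.600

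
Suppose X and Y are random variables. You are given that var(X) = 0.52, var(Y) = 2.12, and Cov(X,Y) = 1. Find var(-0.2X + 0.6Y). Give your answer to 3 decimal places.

0.544

var(-0.2X + 0.6Y) = (-0.2)²·var(X) + (0.6)²·var(Y) + 2·(-0.2)·(0.6)·Cov(X,Y)
= 0.04·0.52 + 0.36·2.12 + -0.24·1 = 0.544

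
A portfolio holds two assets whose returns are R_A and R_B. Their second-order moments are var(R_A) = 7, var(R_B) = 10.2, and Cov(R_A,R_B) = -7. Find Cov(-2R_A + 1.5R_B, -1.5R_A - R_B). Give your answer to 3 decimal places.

Cov(-2R_A + 1.5R_B, -1.5R_A - R_B) = (-2)(-1.5)var(R_A) + (1.5)(-1)var(R_B) + [(-2)(-1) + (1.5)(-1.5)]Cov(R_A,R_B)
= 3·7 + -1.5·10.2 + -0.25·-7 = 7.45

7.450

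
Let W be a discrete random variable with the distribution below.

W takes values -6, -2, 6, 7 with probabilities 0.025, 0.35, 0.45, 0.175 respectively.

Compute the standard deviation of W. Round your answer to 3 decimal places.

E[W] = (-6)(0.025) + (-2)(0.35) + (6)(0.45) + (7)(0.175) = 3.075
E[W²] = (-6)²(0.025) + (-2)²(0.35) + (6)²(0.45) + (7)²(0.175) = 27.075
V(W) = E[W²] − (E[W])² = 27.075 − (3.075)² = 17.619375
SD(W) = √17.619375 ≈ 4.198

4.198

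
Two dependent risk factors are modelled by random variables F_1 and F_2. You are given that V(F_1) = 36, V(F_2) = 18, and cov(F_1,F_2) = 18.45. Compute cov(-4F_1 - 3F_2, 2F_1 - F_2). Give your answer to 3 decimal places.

-270.900

cov(-4F_1 - 3F_2, 2F_1 - F_2) = (-4)(2)V(F_1) + (-3)(-1)V(F_2) + [(-4)(-1) + (-3)(2)]cov(F_1,F_2)
= -8·36 + 3·18 + -2·18.45 = -270.9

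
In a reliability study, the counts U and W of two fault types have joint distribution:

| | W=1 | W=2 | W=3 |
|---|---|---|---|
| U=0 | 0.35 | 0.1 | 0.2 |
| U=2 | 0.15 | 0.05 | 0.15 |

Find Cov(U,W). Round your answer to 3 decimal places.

E[U] = 0.7,  E[W] = 1.85
E[UW] = 1.4
Cov(U,W) = E[UW] − E[U]E[W] = 1.4 − (0.7)(1.85) = 0.105

0.105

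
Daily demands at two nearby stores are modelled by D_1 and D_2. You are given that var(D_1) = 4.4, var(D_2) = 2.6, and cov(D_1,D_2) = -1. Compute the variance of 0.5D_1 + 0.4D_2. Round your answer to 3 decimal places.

1.116

var(0.5D_1 + 0.4D_2) = (0.5)²·var(D_1) + (0.4)²·var(D_2) + 2·(0.5)·(0.4)·cov(D_1,D_2)
= 0.25·4.4 + 0.16·2.6 + 0.4·-1 = 1.116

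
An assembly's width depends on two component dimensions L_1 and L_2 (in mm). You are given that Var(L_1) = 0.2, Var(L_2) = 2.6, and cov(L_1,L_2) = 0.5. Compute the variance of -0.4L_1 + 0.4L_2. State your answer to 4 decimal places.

Var(-0.4L_1 + 0.4L_2) = (-0.4)²·Var(L_1) + (0.4)²·Var(L_2) + 2·(-0.4)·(0.4)·cov(L_1,L_2)
= 0.16·0.2 + 0.16·2.6 + -0.32·0.5 = 0.288

0.2880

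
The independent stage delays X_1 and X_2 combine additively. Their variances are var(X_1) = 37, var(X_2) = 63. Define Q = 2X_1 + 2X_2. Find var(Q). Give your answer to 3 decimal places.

By independence, var(Q) = (2)²var(X_1) + (2)²var(X_2)
= (2)²·37 + (2)²·63 = 400

400.000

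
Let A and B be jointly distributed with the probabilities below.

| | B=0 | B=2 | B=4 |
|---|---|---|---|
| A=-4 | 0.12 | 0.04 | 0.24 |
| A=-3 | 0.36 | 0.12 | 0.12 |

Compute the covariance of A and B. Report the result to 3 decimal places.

-0.336

E[A] = -3.4,  E[B] = 1.76
E[AB] = -6.32
cov(A,B) = E[AB] − E[A]E[B] = -6.32 − (-3.4)(1.76) = -0.336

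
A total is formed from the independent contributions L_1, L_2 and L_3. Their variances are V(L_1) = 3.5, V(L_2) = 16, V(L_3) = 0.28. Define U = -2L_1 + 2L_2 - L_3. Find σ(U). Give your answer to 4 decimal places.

By independence, V(U) = (-2)²V(L_1) + (2)²V(L_2) + (-1)²V(L_3)
= (-2)²·3.5 + (2)²·16 + (-1)²·0.28 = 78.28
σ(U) = √78.28 ≈ 8.8476

8.8476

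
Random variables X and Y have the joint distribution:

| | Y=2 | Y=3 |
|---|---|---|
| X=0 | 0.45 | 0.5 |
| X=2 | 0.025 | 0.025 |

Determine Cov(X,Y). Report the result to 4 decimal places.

E[X] = 0.1,  E[Y] = 2.525
E[XY] = 0.25
Cov(X,Y) = E[XY] − E[X]E[Y] = 0.25 − (0.1)(2.525) = -0.0025

-0.0025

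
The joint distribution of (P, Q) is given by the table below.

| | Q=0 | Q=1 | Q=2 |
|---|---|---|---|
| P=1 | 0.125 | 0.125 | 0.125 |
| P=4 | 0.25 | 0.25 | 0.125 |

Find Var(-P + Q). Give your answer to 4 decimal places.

E[P] = 2.875,  E[Q] = 0.875,  E[PQ] = 2.375
Var(P) = 10.375 − (2.875)² = 2.109375;  Var(Q) = 1.375 − (0.875)² = 0.609375
cov(P,Q) = 2.375 − (2.875)(0.875) = -0.140625
Var(-P + Q) = (-1)²·2.109375 + (1)²·0.609375 + 2·(-1)·(1)·-0.140625 = 3

3.0000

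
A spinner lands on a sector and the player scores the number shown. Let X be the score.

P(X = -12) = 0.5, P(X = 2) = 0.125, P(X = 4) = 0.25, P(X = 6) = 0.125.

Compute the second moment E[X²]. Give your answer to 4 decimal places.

81.0000

E[X²] = (-12)²(0.5) + (2)²(0.125) + (4)²(0.25) + (6)²(0.125) = 81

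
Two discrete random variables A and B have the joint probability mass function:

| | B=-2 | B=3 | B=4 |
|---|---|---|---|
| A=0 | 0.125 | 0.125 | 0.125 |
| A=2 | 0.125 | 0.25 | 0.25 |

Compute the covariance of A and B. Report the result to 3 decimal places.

0.344

E[A] = 1.25,  E[B] = 2.125
E[AB] = 3
Cov(A,B) = E[AB] − E[A]E[B] = 3 − (1.25)(2.125) = 0.34375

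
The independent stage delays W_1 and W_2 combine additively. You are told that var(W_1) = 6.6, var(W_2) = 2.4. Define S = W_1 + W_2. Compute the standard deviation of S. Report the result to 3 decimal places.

By independence, var(S) = (1)²var(W_1) + (1)²var(W_2)
= (1)²·6.6 + (1)²·2.4 = 9
σ(S) = √9 ≈ 3.000

3.000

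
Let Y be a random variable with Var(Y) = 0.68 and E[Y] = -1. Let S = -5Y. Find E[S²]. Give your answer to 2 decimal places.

E[-5Y] = -5·-1 = 5
Var(-5Y) = (-5)²·0.68 = 17
E[S²] = Var(S) + (E[S])² = 17 + (5)² = 42

42.00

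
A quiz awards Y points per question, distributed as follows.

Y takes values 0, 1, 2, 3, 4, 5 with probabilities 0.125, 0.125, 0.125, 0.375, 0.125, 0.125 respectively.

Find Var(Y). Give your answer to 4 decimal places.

2.2344

E[Y] = (0)(0.125) + (1)(0.125) + (2)(0.125) + (3)(0.375) + (4)(0.125) + (5)(0.125) = 2.625
E[Y²] = (0)²(0.125) + (1)²(0.125) + (2)²(0.125) + (3)²(0.375) + (4)²(0.125) + (5)²(0.125) = 9.125
Var(Y) = E[Y²] − (E[Y])² = 9.125 − (2.625)² = 2.234375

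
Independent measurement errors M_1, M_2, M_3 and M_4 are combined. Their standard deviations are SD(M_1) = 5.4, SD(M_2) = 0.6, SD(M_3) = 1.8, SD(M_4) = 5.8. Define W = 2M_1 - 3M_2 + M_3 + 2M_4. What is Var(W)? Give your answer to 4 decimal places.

257.6800

Var(M_1) = 29.16, Var(M_2) = 0.36, Var(M_3) = 3.24, Var(M_4) = 33.64
By independence, Var(W) = (2)²Var(M_1) + (-3)²Var(M_2) + (1)²Var(M_3) + (2)²Var(M_4)
= (2)²·29.16 + (-3)²·0.36 + (1)²·3.24 + (2)²·33.64 = 257.68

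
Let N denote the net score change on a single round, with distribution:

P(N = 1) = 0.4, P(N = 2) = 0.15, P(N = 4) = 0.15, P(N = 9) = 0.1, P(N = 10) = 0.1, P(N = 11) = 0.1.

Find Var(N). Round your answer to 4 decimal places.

15.1100

E[N] = (1)(0.4) + (2)(0.15) + (4)(0.15) + (9)(0.1) + (10)(0.1) + (11)(0.1) = 4.3
E[N²] = (1)²(0.4) + (2)²(0.15) + (4)²(0.15) + (9)²(0.1) + (10)²(0.1) + (11)²(0.1) = 33.6
Var(N) = E[N²] − (E[N])² = 33.6 − (4.3)² = 15.11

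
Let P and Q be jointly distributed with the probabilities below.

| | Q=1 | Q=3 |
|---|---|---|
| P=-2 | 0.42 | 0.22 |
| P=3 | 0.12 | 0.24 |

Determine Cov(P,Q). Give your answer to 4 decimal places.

E[P] = -0.2,  E[Q] = 1.92
E[PQ] = 0.36
Cov(P,Q) = E[PQ] − E[P]E[Q] = 0.36 − (-0.2)(1.92) = 0.744

0.7440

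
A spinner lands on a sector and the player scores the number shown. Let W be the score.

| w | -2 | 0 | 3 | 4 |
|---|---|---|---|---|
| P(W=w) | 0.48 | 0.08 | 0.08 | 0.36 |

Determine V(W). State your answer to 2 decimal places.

E[W] = (-2)(0.48) + (0)(0.08) + (3)(0.08) + (4)(0.36) = 0.72
E[W²] = (-2)²(0.48) + (0)²(0.08) + (3)²(0.08) + (4)²(0.36) = 8.4
V(W) = E[W²] − (E[W])² = 8.4 − (0.72)² = 7.8816

7.88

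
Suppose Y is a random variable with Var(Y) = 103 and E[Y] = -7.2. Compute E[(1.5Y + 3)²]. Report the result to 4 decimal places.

E[1.5Y + 3] = 1.5·-7.2 + 3 = -7.8
Var(1.5Y + 3) = (1.5)²·103 = 231.75
E[(1.5Y + 3)²] = Var((1.5Y + 3)) + (E[(1.5Y + 3)])² = 231.75 + (-7.8)² = 292.59

292.5900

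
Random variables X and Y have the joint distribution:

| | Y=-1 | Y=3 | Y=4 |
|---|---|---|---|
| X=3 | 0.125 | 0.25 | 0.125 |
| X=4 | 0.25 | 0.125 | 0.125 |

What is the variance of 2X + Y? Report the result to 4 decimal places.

4.6875

E[X] = 3.5,  E[Y] = 1.75,  E[XY] = 5.875
Var(X) = 12.5 − (3.5)² = 0.25;  Var(Y) = 7.75 − (1.75)² = 4.6875
Cov(X,Y) = 5.875 − (3.5)(1.75) = -0.25
Var(2X + Y) = (2)²·0.25 + (1)²·4.6875 + 2·(2)·(1)·-0.25 = 4.6875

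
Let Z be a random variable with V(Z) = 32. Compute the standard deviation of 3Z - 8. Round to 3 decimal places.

16.971

V(3Z - 8) = (3)²·32 = 288
σ(3Z - 8) = √288 ≈ 16.971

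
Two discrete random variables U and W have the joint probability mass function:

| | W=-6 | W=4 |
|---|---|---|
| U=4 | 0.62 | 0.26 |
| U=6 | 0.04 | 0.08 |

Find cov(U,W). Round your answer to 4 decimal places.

E[U] = 4.24,  E[W] = -2.6
E[UW] = -10.24
cov(U,W) = E[UW] − E[U]E[W] = -10.24 − (4.24)(-2.6) = 0.784

0.7840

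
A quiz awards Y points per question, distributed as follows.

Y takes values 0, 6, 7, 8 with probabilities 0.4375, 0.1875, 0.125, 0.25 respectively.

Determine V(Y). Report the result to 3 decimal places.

12.875

E[Y] = (0)(0.4375) + (6)(0.1875) + (7)(0.125) + (8)(0.25) = 4
E[Y²] = (0)²(0.4375) + (6)²(0.1875) + (7)²(0.125) + (8)²(0.25) = 28.875
V(Y) = E[Y²] − (E[Y])² = 28.875 − (4)² = 12.875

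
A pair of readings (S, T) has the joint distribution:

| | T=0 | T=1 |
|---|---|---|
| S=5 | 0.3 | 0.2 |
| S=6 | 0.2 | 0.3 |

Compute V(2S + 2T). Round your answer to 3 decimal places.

2.400

E[S] = 5.5,  E[T] = 0.5,  E[ST] = 2.8
V(S) = 30.5 − (5.5)² = 0.25;  V(T) = 0.5 − (0.5)² = 0.25
Cov(S,T) = 2.8 − (5.5)(0.5) = 0.05
V(2S + 2T) = (2)²·0.25 + (2)²·0.25 + 2·(2)·(2)·0.05 = 2.4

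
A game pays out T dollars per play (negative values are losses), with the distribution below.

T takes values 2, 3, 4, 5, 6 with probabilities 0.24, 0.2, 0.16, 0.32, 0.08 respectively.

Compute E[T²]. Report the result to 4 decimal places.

16.2000

E[T²] = (2)²(0.24) + (3)²(0.2) + (4)²(0.16) + (5)²(0.32) + (6)²(0.08) = 16.2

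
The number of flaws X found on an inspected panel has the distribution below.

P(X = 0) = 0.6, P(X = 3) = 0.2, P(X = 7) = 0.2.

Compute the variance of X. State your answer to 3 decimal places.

E[X] = (0)(0.6) + (3)(0.2) + (7)(0.2) = 2
E[X²] = (0)²(0.6) + (3)²(0.2) + (7)²(0.2) = 11.6
Var(X) = E[X²] − (E[X])² = 11.6 − (2)² = 7.6

7.600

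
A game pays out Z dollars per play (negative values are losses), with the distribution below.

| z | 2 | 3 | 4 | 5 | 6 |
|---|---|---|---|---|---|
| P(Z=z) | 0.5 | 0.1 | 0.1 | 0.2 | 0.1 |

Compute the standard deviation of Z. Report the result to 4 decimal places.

E[Z] = (2)(0.5) + (3)(0.1) + (4)(0.1) + (5)(0.2) + (6)(0.1) = 3.3
E[Z²] = (2)²(0.5) + (3)²(0.1) + (4)²(0.1) + (5)²(0.2) + (6)²(0.1) = 13.1
V(Z) = E[Z²] − (E[Z])² = 13.1 − (3.3)² = 2.21
sd(Z) = √2.21 ≈ 1.4866

1.4866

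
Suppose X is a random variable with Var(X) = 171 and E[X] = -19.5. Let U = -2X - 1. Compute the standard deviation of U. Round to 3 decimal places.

Var(-2X - 1) = (-2)²·171 = 684
SD(U) = √684 ≈ 26.153

26.153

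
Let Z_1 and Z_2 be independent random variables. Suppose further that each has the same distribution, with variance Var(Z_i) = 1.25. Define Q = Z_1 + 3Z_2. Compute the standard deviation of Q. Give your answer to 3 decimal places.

By independence, Var(Q) = (1)²Var(Z_1) + (3)²Var(Z_2)
= (1)²·1.25 + (3)²·1.25 = 12.5
σ(Q) = √12.5 ≈ 3.536

3.536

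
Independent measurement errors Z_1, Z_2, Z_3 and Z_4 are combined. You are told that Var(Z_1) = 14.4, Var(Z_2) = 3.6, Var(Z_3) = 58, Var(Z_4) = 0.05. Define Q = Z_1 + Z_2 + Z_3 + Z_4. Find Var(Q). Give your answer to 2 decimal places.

By independence, Var(Q) = (1)²Var(Z_1) + (1)²Var(Z_2) + (1)²Var(Z_3) + (1)²Var(Z_4)
= (1)²·14.4 + (1)²·3.6 + (1)²·58 + (1)²·0.05 = 76.05

76.05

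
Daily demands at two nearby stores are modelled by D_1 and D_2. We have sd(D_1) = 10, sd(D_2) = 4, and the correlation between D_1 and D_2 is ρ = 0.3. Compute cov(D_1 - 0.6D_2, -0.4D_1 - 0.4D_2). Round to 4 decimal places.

-38.0800

Var(D_1) = (10)² = 100;  Var(D_2) = (4)² = 16
cov(D_1,D_2) = ρ·sd(D_1)·sd(D_2) = 0.3·10·4 = 12
cov(D_1 - 0.6D_2, -0.4D_1 - 0.4D_2) = (1)(-0.4)Var(D_1) + (-0.6)(-0.4)Var(D_2) + [(1)(-0.4) + (-0.6)(-0.4)]cov(D_1,D_2)
= -0.4·100 + 0.24·16 + -0.16·12 = -38.08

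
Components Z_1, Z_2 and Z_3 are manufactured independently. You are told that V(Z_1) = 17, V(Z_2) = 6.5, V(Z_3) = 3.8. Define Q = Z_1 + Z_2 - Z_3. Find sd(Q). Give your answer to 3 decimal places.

5.225

By independence, V(Q) = (1)²V(Z_1) + (1)²V(Z_2) + (-1)²V(Z_3)
= (1)²·17 + (1)²·6.5 + (-1)²·3.8 = 27.3
sd(Q) = √27.3 ≈ 5.225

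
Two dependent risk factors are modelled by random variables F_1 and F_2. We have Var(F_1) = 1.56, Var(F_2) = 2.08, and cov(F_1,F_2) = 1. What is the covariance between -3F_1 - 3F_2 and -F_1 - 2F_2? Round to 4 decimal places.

26.1600

cov(-3F_1 - 3F_2, -F_1 - 2F_2) = (-3)(-1)Var(F_1) + (-3)(-2)Var(F_2) + [(-3)(-2) + (-3)(-1)]cov(F_1,F_2)
= 3·1.56 + 6·2.08 + 9·1 = 26.16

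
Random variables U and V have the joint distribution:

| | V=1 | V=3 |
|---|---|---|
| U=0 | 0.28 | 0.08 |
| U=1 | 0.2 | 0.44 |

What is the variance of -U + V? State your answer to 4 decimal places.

E[U] = 0.64,  E[V] = 2.04,  E[UV] = 1.52
var(U) = 0.64 − (0.64)² = 0.2304;  var(V) = 5.16 − (2.04)² = 0.9984
Cov(U,V) = 1.52 − (0.64)(2.04) = 0.2144
var(-U + V) = (-1)²·0.2304 + (1)²·0.9984 + 2·(-1)·(1)·0.2144 = 0.8

0.8000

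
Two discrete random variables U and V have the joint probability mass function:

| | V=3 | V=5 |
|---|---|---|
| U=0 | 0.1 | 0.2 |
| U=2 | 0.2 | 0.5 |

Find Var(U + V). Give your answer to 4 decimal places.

1.7600

E[U] = 1.4,  E[V] = 4.4,  E[UV] = 6.2
Var(U) = 2.8 − (1.4)² = 0.84;  Var(V) = 20.2 − (4.4)² = 0.84
Cov(U,V) = 6.2 − (1.4)(4.4) = 0.04
Var(U + V) = (1)²·0.84 + (1)²·0.84 + 2·(1)·(1)·0.04 = 1.76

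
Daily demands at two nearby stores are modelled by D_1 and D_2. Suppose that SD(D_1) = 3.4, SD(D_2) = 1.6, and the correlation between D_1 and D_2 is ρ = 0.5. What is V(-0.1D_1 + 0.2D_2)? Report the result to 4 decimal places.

0.1092

V(D_1) = (3.4)² = 11.56;  V(D_2) = (1.6)² = 2.56
Cov(D_1,D_2) = ρ·SD(D_1)·SD(D_2) = 0.5·3.4·1.6 = 2.72
V(-0.1D_1 + 0.2D_2) = (-0.1)²·V(D_1) + (0.2)²·V(D_2) + 2·(-0.1)·(0.2)·Cov(D_1,D_2)
= 0.01·11.56 + 0.04·2.56 + -0.04·2.72 = 0.1092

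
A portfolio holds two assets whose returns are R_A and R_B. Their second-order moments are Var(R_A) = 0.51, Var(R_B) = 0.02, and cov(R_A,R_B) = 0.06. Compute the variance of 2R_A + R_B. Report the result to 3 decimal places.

Var(2R_A + R_B) = (2)²·Var(R_A) + (1)²·Var(R_B) + 2·(2)·(1)·cov(R_A,R_B)
= 4·0.51 + 1·0.02 + 4·0.06 = 2.3

2.300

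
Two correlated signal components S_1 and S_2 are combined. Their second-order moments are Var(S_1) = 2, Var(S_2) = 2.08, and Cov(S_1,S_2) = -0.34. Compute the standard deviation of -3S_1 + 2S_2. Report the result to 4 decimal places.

Var(-3S_1 + 2S_2) = (-3)²·Var(S_1) + (2)²·Var(S_2) + 2·(-3)·(2)·Cov(S_1,S_2)
= 9·2 + 4·2.08 + -12·-0.34 = 30.4
σ(-3S_1 + 2S_2) = √30.4 ≈ 5.5136

5.5136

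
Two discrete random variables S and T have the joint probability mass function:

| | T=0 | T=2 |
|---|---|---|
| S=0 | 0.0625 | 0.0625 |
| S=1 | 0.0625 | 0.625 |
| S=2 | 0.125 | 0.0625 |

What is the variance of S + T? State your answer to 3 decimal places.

0.871

E[S] = 1.0625,  E[T] = 1.5,  E[ST] = 1.5
V(S) = 1.4375 − (1.0625)² = 0.30859375;  V(T) = 3 − (1.5)² = 0.75
Cov(S,T) = 1.5 − (1.0625)(1.5) = -0.09375
V(S + T) = (1)²·0.30859375 + (1)²·0.75 + 2·(1)·(1)·-0.09375 = 0.87109375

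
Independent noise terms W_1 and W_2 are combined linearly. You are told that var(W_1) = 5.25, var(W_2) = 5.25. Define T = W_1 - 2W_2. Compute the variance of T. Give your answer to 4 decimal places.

By independence, var(T) = (1)²var(W_1) + (-2)²var(W_2)
= (1)²·5.25 + (-2)²·5.25 = 26.25

26.2500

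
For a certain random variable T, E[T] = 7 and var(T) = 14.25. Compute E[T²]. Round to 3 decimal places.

63.250

E[T²] = var(T) + (E[T])² = 14.25 + (7)² = 63.25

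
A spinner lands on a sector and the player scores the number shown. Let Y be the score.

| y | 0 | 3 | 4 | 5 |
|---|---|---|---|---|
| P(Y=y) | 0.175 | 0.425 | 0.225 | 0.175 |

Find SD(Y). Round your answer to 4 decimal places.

E[Y] = (0)(0.175) + (3)(0.425) + (4)(0.225) + (5)(0.175) = 3.05
E[Y²] = (0)²(0.175) + (3)²(0.425) + (4)²(0.225) + (5)²(0.175) = 11.8
Var(Y) = E[Y²] − (E[Y])² = 11.8 − (3.05)² = 2.4975
SD(Y) = √2.4975 ≈ 1.5803

1.5803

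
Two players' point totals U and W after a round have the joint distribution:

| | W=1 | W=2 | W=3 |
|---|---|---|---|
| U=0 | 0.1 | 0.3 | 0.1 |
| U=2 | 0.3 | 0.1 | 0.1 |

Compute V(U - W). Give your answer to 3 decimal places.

1.960

E[U] = 1,  E[W] = 1.8,  E[UW] = 1.6
V(U) = 2 − (1)² = 1;  V(W) = 3.8 − (1.8)² = 0.56
Cov(U,W) = 1.6 − (1)(1.8) = -0.2
V(U - W) = (1)²·1 + (-1)²·0.56 + 2·(1)·(-1)·-0.2 = 1.96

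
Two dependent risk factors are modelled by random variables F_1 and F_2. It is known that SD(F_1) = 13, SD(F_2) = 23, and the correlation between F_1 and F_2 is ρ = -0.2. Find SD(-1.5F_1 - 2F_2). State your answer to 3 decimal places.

46.233

Var(F_1) = (13)² = 169;  Var(F_2) = (23)² = 529
Cov(F_1,F_2) = ρ·SD(F_1)·SD(F_2) = -0.2·13·23 = -59.8
Var(-1.5F_1 - 2F_2) = (-1.5)²·Var(F_1) + (-2)²·Var(F_2) + 2·(-1.5)·(-2)·Cov(F_1,F_2)
= 2.25·169 + 4·529 + 6·-59.8 = 2137.45
SD(-1.5F_1 - 2F_2) = √2137.45 ≈ 46.233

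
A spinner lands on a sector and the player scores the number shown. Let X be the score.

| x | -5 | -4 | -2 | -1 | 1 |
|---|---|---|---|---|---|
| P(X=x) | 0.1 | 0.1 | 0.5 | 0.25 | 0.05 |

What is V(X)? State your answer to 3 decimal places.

1.990

E[X] = (-5)(0.1) + (-4)(0.1) + (-2)(0.5) + (-1)(0.25) + (1)(0.05) = -2.1
E[X²] = (-5)²(0.1) + (-4)²(0.1) + (-2)²(0.5) + (-1)²(0.25) + (1)²(0.05) = 6.4
V(X) = E[X²] − (E[X])² = 6.4 − (-2.1)² = 1.99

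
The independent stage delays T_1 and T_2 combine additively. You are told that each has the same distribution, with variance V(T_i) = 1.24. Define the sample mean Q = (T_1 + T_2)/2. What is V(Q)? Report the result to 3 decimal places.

0.620

By independence, V(Q) = (0.5)²V(T_1) + (0.5)²V(T_2)
= (0.5)²·1.24 + (0.5)²·1.24 = 0.62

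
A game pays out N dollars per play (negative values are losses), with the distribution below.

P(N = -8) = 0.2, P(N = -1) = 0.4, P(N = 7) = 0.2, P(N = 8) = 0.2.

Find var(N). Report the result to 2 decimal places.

E[N] = (-8)(0.2) + (-1)(0.4) + (7)(0.2) + (8)(0.2) = 1
E[N²] = (-8)²(0.2) + (-1)²(0.4) + (7)²(0.2) + (8)²(0.2) = 35.8
var(N) = E[N²] − (E[N])² = 35.8 − (1)² = 34.8

34.80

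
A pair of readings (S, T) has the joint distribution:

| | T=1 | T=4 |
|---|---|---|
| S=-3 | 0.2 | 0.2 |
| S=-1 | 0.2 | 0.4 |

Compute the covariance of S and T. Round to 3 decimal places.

E[S] = -1.8,  E[T] = 2.8
E[ST] = -4.8
Cov(S,T) = E[ST] − E[S]E[T] = -4.8 − (-1.8)(2.8) = 0.24

0.240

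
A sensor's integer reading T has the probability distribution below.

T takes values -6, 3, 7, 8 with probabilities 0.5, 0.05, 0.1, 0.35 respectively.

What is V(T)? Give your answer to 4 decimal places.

45.3275

E[T] = (-6)(0.5) + (3)(0.05) + (7)(0.1) + (8)(0.35) = 0.65
E[T²] = (-6)²(0.5) + (3)²(0.05) + (7)²(0.1) + (8)²(0.35) = 45.75
V(T) = E[T²] − (E[T])² = 45.75 − (0.65)² = 45.3275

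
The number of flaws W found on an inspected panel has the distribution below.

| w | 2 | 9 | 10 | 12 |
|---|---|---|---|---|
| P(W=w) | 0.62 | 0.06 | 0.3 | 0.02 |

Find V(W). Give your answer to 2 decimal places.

E[W] = (2)(0.62) + (9)(0.06) + (10)(0.3) + (12)(0.02) = 5.02
E[W²] = (2)²(0.62) + (9)²(0.06) + (10)²(0.3) + (12)²(0.02) = 40.22
V(W) = E[W²] − (E[W])² = 40.22 − (5.02)² = 15.0196

15.02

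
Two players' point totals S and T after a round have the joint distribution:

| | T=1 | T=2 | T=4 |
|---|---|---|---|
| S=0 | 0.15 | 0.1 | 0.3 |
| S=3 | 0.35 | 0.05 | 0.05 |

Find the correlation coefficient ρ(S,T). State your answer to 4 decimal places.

E[S] = 1.35,  E[T] = 2.2
E[ST] = 1.95
cov(S,T) = E[ST] − E[S]E[T] = 1.95 − (1.35)(2.2) = -1.02
var(S) = 2.2275,  var(T) = 1.86
ρ = -1.02 / √(2.2275·1.86) ≈ -0.5011

-0.5011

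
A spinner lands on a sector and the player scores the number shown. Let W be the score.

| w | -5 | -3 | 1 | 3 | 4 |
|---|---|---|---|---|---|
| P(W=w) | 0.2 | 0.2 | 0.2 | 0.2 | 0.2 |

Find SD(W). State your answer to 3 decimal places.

E[W] = (-5)(0.2) + (-3)(0.2) + (1)(0.2) + (3)(0.2) + (4)(0.2) = 0
E[W²] = (-5)²(0.2) + (-3)²(0.2) + (1)²(0.2) + (3)²(0.2) + (4)²(0.2) = 12
var(W) = E[W²] − (E[W])² = 12 − (0)² = 12
SD(W) = √12 ≈ 3.464

3.464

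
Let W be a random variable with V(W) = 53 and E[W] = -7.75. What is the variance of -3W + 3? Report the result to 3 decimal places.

V(-3W + 3) = (-3)²·V(W) = 9·53 = 477

477.000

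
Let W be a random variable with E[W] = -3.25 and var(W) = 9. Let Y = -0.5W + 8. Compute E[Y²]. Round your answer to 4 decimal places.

E[-0.5W + 8] = -0.5·-3.25 + 8 = 9.625
var(-0.5W + 8) = (-0.5)²·9 = 2.25
E[Y²] = var(Y) + (E[Y])² = 2.25 + (9.625)² = 94.890625

94.8906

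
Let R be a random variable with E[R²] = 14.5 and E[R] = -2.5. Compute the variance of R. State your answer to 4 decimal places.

Var(R) = 14.5 − (-2.5)² = 8.25

8.2500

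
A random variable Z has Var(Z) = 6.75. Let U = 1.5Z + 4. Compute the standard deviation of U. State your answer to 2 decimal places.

3.90

Var(1.5Z + 4) = (1.5)²·6.75 = 15.1875
SD(U) = √15.1875 ≈ 3.90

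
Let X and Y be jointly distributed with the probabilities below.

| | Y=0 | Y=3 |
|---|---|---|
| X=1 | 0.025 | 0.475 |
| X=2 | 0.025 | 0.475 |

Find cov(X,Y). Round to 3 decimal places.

0.000

E[X] = 1.5,  E[Y] = 2.85
E[XY] = 4.275
cov(X,Y) = E[XY] − E[X]E[Y] = 4.275 − (1.5)(2.85) = 0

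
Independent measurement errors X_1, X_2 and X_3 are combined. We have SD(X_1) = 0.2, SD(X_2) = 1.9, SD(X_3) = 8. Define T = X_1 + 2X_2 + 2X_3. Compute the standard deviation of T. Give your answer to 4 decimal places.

16.4463

V(X_1) = 0.04, V(X_2) = 3.61, V(X_3) = 64
By independence, V(T) = (1)²V(X_1) + (2)²V(X_2) + (2)²V(X_3)
= (1)²·0.04 + (2)²·3.61 + (2)²·64 = 270.48
SD(T) = √270.48 ≈ 16.4463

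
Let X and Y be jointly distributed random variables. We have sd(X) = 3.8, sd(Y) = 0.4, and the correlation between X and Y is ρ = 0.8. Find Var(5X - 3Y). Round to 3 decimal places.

Var(X) = (3.8)² = 14.44;  Var(Y) = (0.4)² = 0.16
cov(X,Y) = ρ·sd(X)·sd(Y) = 0.8·3.8·0.4 = 1.216
Var(5X - 3Y) = (5)²·Var(X) + (-3)²·Var(Y) + 2·(5)·(-3)·cov(X,Y)
= 25·14.44 + 9·0.16 + -30·1.216 = 325.96

325.960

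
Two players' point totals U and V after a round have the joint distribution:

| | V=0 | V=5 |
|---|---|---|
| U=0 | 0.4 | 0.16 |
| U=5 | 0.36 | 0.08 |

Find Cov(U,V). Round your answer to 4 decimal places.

E[U] = 2.2,  E[V] = 1.2
E[UV] = 2
Cov(U,V) = E[UV] − E[U]E[V] = 2 − (2.2)(1.2) = -0.64

-0.6400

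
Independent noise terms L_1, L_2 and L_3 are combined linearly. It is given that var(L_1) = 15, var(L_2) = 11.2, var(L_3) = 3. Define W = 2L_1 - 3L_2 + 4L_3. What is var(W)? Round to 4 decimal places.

By independence, var(W) = (2)²var(L_1) + (-3)²var(L_2) + (4)²var(L_3)
= (2)²·15 + (-3)²·11.2 + (4)²·3 = 208.8

208.8000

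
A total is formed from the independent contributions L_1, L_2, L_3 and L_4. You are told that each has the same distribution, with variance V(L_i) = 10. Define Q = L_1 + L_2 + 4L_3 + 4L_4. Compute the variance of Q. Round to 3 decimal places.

By independence, V(Q) = (1)²V(L_1) + (1)²V(L_2) + (4)²V(L_3) + (4)²V(L_4)
= (1)²·10 + (1)²·10 + (4)²·10 + (4)²·10 = 340

340.000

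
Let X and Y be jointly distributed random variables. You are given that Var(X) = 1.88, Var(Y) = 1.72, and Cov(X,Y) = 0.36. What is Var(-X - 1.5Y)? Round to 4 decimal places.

6.8300

Var(-X - 1.5Y) = (-1)²·Var(X) + (-1.5)²·Var(Y) + 2·(-1)·(-1.5)·Cov(X,Y)
= 1·1.88 + 2.25·1.72 + 3·0.36 = 6.83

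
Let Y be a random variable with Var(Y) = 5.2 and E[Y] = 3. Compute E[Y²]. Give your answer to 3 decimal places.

E[Y²] = Var(Y) + (E[Y])² = 5.2 + (3)² = 14.2

14.200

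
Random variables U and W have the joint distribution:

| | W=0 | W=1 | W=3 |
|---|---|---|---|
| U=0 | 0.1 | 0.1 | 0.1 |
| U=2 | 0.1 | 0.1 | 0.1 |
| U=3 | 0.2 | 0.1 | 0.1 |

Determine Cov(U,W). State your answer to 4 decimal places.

-0.1600

E[U] = 1.8,  E[W] = 1.2
E[UW] = 2
Cov(U,W) = E[UW] − E[U]E[W] = 2 − (1.8)(1.2) = -0.16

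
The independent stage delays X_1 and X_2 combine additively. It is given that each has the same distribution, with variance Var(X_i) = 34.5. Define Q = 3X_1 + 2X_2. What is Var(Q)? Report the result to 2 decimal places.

448.50

By independence, Var(Q) = (3)²Var(X_1) + (2)²Var(X_2)
= (3)²·34.5 + (2)²·34.5 = 448.5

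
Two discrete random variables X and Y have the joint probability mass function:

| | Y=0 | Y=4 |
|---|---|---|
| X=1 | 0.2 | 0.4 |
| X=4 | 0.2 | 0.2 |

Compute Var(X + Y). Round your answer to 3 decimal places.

5.040

E[X] = 2.2,  E[Y] = 2.4,  E[XY] = 4.8
Var(X) = 7 − (2.2)² = 2.16;  Var(Y) = 9.6 − (2.4)² = 3.84
Cov(X,Y) = 4.8 − (2.2)(2.4) = -0.48
Var(X + Y) = (1)²·2.16 + (1)²·3.84 + 2·(1)·(1)·-0.48 = 5.04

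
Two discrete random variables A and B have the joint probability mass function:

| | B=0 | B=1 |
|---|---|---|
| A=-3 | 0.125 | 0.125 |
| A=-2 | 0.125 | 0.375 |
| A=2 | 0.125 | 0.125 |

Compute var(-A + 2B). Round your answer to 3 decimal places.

5.000

E[A] = -1.25,  E[B] = 0.625,  E[AB] = -0.875
var(A) = 5.25 − (-1.25)² = 3.6875;  var(B) = 0.625 − (0.625)² = 0.234375
Cov(A,B) = -0.875 − (-1.25)(0.625) = -0.09375
var(-A + 2B) = (-1)²·3.6875 + (2)²·0.234375 + 2·(-1)·(2)·-0.09375 = 5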